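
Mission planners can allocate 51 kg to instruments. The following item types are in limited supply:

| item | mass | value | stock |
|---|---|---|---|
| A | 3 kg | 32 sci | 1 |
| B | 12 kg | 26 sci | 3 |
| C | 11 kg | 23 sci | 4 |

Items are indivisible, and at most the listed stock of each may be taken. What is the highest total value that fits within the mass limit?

Top feasible selections:
- 1×A + 3×B + 1×C: mass 50, value 133
- 1×A + 2×B + 2×C: mass 49, value 130
- 1×A + 1×B + 3×C: mass 48, value 127
- 1×A + 4×C: mass 47, value 124
Best: 133 sci.

133 sci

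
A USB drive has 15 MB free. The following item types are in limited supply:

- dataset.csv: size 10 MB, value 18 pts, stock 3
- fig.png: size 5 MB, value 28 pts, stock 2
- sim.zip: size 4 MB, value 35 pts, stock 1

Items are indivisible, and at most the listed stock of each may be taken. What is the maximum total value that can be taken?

91 pts

Top feasible selections:
- 2×fig.png + 1×sim.zip: size 14, value 91
- 1×fig.png + 1×sim.zip: size 9, value 63
- 2×fig.png: size 10, value 56
- 1×dataset.csv + 1×sim.zip: size 14, value 53
Best: 91 pts.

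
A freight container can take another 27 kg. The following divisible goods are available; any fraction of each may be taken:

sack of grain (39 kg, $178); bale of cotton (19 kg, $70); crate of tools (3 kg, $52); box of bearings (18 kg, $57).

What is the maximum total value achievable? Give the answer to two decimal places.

Take in order of value per unit:
- crate of tools (52/3 per unit): all 3 → value 52, running total 52.00
- sack of grain (178/39 per unit): 24 of 39 → value 24×178/39 = 109.5385, running total 161.54
Total 161.54.

161.54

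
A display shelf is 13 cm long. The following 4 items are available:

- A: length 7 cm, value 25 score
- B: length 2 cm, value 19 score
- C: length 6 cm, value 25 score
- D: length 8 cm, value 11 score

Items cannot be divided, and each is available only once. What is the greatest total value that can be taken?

Check high-value combinations within 13 cm:
- A+C: length 7+6=13, value 25+25=50
- B+C: length 2+6=8, value 19+25=44
- A+B: length 7+2=9, value 25+19=44
- B+D: length 2+8=10, value 19+11=30
- C: length 6, value 25
Best: 50 score.

50 score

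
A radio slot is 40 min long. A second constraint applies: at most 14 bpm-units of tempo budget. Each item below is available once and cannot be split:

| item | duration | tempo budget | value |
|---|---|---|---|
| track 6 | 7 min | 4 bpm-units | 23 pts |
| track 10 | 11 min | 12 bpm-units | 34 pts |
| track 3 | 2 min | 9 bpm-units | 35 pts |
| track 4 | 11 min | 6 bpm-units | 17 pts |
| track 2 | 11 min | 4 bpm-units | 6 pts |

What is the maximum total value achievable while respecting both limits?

Feasible sets respecting both limits:
- track 6+track 3: duration 9, tempo budget 13, value 58
- track 6+track 4+track 2: duration 29, tempo budget 14, value 46
- track 3+track 2: duration 13, tempo budget 13, value 41
- track 6+track 4: duration 18, tempo budget 10, value 40
Best: 58 pts.

58 pts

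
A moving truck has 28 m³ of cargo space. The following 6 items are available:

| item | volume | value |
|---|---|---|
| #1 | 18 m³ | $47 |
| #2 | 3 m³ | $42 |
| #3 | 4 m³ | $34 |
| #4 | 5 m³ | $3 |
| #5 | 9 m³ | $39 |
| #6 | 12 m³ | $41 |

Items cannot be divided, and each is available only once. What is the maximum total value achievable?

$156

Check high-value combinations within 28 m³:
- #2+#3+#5+#6: volume 3+4+9+12=28, value 42+34+39+41=156
- #1+#2+#3: volume 18+3+4=25, value 47+42+34=123
- #2+#5+#6: volume 3+9+12=24, value 42+39+41=122
- #2+#3+#4+#6: volume 3+4+5+12=24, value 42+34+3+41=120
- #2+#3+#4+#5: volume 3+4+5+9=21, value 42+34+3+39=118
Best: $156.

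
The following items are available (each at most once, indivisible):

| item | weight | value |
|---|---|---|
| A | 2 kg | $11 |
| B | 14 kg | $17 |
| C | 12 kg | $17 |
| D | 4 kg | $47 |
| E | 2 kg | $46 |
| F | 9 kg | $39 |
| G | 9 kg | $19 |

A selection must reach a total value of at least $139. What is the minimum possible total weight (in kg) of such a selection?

17

Subsets with value ≥ 139, sorted by total weight:
- A+D+E+F: weight 17, value 143
- D+E+F+G: weight 24, value 151
- A+D+E+F+G: weight 26, value 162
Minimum weight: 17 kg.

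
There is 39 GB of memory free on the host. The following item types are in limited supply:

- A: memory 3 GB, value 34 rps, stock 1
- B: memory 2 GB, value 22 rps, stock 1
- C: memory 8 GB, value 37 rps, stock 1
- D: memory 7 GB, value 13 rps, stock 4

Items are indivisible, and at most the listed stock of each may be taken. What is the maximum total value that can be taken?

Top feasible selections:
- 1×A + 1×B + 1×C + 3×D: memory 34, value 132
- 1×A + 1×C + 4×D: memory 39, value 123
- 1×A + 1×B + 1×C + 2×D: memory 27, value 119
Best: 132 rps.

132 rps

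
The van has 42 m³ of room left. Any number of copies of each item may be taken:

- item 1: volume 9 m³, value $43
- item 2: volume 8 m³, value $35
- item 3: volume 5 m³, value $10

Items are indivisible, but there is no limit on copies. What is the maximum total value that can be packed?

Best value-per-unit is item 1 at 43/9; filling with it alone gives 4×43 = 172.
Optimal mix: 2×item 1 + 3×item 2 → volume 42, value 191.

$191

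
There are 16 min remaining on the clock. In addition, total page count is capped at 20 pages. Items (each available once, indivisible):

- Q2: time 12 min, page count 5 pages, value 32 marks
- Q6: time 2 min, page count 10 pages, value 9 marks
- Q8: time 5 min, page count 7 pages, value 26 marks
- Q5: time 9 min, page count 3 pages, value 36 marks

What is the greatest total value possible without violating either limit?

Feasible sets respecting both limits:
- Q6+Q8+Q5: time 16, page count 20, value 71
- Q8+Q5: time 14, page count 10, value 62
- Q6+Q5: time 11, page count 13, value 45
Best: 71 marks.

71 marks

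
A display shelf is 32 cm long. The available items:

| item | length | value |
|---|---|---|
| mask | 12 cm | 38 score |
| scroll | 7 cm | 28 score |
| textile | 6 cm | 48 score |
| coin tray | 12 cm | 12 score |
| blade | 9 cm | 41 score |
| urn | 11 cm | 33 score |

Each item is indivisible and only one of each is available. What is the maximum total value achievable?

127 score

Check high-value combinations within 32 cm:
- mask+textile+blade: length 12+6+9=27, value 38+48+41=127
- textile+blade+urn: length 6+9+11=26, value 48+41+33=122
- mask+textile+urn: length 12+6+11=29, value 38+48+33=119
- scroll+textile+blade: length 7+6+9=22, value 28+48+41=117
Best: 127 score.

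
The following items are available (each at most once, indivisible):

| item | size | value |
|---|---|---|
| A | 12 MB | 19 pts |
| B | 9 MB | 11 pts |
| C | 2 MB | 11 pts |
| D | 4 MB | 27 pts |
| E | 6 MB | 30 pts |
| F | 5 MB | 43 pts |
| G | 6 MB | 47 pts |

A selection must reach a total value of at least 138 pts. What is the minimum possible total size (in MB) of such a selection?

21

Subsets with value ≥ 138, sorted by total size:
- D+E+F+G: size 21, value 147
- C+D+E+F+G: size 23, value 158
- B+C+D+F+G: size 26, value 139
Minimum size: 21 MB.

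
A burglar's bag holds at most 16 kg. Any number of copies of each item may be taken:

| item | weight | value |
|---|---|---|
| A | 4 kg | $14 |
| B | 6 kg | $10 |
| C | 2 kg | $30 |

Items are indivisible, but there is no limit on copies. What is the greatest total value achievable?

Best value-per-unit is C at 30/2, and filling with it alone uses weight 8×2=16. No mix of the others beats 8×30 = 240.

$240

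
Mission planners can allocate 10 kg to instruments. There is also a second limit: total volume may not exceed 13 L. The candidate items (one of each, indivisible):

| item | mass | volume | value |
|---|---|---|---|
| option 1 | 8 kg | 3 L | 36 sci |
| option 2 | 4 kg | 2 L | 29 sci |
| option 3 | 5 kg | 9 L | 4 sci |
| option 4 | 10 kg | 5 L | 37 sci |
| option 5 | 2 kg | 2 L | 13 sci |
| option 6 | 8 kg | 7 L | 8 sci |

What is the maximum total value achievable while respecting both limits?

Feasible sets respecting both limits:
- option 1+option 5: mass 10, volume 5, value 49
- option 2+option 5: mass 6, volume 4, value 42
- option 4: mass 10, volume 5, value 37
- option 1: mass 8, volume 3, value 36
Best: 49 sci.

49 sci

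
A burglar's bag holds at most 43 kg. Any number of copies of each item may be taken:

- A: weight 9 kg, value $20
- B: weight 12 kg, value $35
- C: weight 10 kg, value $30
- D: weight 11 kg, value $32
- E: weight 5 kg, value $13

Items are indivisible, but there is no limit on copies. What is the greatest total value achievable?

Best value-per-unit is C at 30/10; filling with it alone gives 4×30 = 120.
Optimal mix: 1×B + 2×C + 1×D → weight 43, value 127.

$127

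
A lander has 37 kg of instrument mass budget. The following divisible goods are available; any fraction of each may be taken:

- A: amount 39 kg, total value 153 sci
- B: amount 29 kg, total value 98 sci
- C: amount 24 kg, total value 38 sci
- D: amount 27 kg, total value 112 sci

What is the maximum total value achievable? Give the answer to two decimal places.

Take in order of value per unit:
- D (112/27 per unit): all 27 → value 112, running total 112.00
- A (153/39 per unit): 10 of 39 → value 10×153/39 = 39.2308, running total 151.23
Total 151.23.

151.23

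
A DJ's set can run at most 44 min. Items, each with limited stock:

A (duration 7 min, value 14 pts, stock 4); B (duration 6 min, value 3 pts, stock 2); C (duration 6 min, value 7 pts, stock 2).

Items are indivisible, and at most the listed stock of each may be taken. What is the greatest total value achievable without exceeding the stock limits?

Top feasible selections:
- 4×A + 2×C: duration 40, value 70
- 4×A + 1×B + 1×C: duration 40, value 66
Best: 70 pts.

70 pts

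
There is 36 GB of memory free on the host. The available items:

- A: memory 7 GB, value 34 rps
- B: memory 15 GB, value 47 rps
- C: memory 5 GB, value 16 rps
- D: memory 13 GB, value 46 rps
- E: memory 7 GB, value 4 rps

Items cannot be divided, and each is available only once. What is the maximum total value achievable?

127 rps

Check high-value combinations within 36 GB:
- A+B+D: memory 7+15+13=35, value 34+47+46=127
- B+C+D: memory 15+5+13=33, value 47+16+46=109
- A+B+C+E: memory 7+15+5+7=34, value 34+47+16+4=101
- A+C+D+E: memory 7+5+13+7=32, value 34+16+46+4=100
- A+B+C: memory 7+15+5=27, value 34+47+16=97
Best: 127 rps.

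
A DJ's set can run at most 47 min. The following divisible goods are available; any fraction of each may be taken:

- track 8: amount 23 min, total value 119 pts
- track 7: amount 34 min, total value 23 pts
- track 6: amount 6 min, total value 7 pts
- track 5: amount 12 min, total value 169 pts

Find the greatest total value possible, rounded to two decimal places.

299.06

Take in order of value per unit:
- track 5 (169/12 per unit): all 12 → value 169, running total 169.00
- track 8 (119/23 per unit): all 23 → value 119, running total 288.00
- track 6 (7/6 per unit): all 6 → value 7, running total 295.00
- track 7 (23/34 per unit): 6 of 34 → value 6×23/34 = 4.0588, running total 299.06
Total 299.06.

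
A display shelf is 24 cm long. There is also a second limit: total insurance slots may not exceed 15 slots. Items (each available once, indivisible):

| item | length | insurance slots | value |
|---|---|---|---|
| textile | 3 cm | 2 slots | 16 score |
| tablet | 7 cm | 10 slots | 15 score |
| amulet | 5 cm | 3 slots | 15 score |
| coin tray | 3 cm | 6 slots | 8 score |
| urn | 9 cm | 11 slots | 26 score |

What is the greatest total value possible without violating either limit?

Feasible sets respecting both limits:
- textile+tablet+amulet: length 15, insurance slots 15, value 46
- textile+urn: length 12, insurance slots 13, value 42
- amulet+urn: length 14, insurance slots 14, value 41
- textile+amulet+coin tray: length 11, insurance slots 11, value 39
Best: 46 score.

46 score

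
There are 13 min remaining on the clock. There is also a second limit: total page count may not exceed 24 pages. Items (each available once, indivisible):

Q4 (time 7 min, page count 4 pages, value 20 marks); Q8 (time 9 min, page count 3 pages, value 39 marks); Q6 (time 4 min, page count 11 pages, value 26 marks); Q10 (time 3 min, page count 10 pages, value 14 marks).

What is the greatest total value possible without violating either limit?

Feasible sets respecting both limits:
- Q8+Q6: time 13, page count 14, value 65
- Q8+Q10: time 12, page count 13, value 53
- Q4+Q6: time 11, page count 15, value 46
- Q6+Q10: time 7, page count 21, value 40
Best: 65 marks.

65 marks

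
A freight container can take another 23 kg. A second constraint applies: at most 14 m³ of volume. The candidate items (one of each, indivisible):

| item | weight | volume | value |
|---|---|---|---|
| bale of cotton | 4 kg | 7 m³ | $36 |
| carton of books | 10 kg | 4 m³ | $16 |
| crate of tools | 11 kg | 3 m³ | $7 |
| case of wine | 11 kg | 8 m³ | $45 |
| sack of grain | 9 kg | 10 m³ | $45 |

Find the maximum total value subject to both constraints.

Feasible sets respecting both limits:
- carton of books+case of wine: weight 21, volume 12, value 61
- carton of books+sack of grain: weight 19, volume 14, value 61
- bale of cotton+carton of books: weight 14, volume 11, value 52
Best: $61.

$61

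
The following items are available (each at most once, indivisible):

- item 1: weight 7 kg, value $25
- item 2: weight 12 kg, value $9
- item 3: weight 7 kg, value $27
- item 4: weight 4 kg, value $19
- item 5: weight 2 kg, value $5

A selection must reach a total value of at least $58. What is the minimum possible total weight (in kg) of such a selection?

Subsets with value ≥ 58, sorted by total weight:
- item 1+item 3+item 4: weight 18, value 71
- item 1+item 3+item 4+item 5: weight 20, value 76
- item 2+item 3+item 4+item 5: weight 25, value 60
Minimum weight: 18 kg.

18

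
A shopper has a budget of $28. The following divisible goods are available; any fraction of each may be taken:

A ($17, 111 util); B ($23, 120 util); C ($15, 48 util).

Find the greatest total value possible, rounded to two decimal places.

Take in order of value per unit:
- A (111/17 per unit): all 17 → value 111, running total 111.00
- B (120/23 per unit): 11 of 23 → value 11×120/23 = 57.3913, running total 168.39
Total 168.39.

168.39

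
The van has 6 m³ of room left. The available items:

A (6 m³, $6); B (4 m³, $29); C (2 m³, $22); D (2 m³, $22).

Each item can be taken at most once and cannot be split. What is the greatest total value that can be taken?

Check high-value combinations within 6 m³:
- B+C: volume 4+2=6, value 29+22=51
- B+D: volume 4+2=6, value 29+22=51
- C+D: volume 2+2=4, value 22+22=44
- B: volume 4, value 29
- C: volume 2, value 22
Best: $51.

$51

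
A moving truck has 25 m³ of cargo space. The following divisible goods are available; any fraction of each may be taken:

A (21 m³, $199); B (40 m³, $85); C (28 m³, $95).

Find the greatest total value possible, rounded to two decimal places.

212.57

Take in order of value per unit:
- A (199/21 per unit): all 21 → value 199, running total 199.00
- C (95/28 per unit): 4 of 28 → value 4×95/28 = 13.5714, running total 212.57
Total 212.57.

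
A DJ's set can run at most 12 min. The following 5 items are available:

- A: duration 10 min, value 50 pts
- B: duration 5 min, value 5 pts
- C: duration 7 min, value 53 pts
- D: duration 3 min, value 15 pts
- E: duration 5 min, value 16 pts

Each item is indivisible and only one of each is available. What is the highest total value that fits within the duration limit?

69 pts

Check high-value combinations within 12 min:
- C+E: duration 7+5=12, value 53+16=69
- C+D: duration 7+3=10, value 53+15=68
- B+C: duration 5+7=12, value 5+53=58
- C: duration 7, value 53
Best: 69 pts.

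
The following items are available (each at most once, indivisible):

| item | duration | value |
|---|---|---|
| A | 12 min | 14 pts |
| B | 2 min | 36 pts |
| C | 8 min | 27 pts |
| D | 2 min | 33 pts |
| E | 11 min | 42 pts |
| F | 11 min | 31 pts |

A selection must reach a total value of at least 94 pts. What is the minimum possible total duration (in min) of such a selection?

12

Subsets with value ≥ 94, sorted by total duration:
- B+C+D: duration 12, value 96
- B+D+E: duration 15, value 111
- B+D+F: duration 15, value 100
- B+C+E: duration 21, value 105
Minimum duration: 12 min.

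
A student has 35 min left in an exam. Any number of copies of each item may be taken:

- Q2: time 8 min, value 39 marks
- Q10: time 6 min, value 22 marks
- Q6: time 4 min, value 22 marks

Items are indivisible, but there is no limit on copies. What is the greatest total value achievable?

Best value-per-unit is Q6 at 22/4; filling with it alone gives 8×22 = 176.
Optimal mix: 1×Q10 + 7×Q6 → time 34, value 176.

176 marks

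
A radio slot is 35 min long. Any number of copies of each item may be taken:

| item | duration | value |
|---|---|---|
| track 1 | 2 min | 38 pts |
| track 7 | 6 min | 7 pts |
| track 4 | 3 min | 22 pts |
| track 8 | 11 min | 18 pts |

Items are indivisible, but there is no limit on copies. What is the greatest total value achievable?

646 pts

Best value-per-unit is track 1 at 38/2, and filling with it alone uses duration 17×2=34. No mix of the others beats 17×38 = 646.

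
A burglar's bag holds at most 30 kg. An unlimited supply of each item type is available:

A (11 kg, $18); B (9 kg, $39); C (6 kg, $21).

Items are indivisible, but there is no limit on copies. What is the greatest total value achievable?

$120

Best value-per-unit is B at 39/9; filling with it alone gives 3×39 = 117.
Optimal mix: 2×B + 2×C → weight 30, value 120.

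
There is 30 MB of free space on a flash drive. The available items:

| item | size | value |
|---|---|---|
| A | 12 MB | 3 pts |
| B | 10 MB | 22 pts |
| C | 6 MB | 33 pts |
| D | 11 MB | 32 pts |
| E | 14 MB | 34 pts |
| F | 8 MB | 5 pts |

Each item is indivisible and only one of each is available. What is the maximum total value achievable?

89 pts

This is a 0/1 knapsack; check combinations near the capacity.
- B+C+E: size 10+6+14=30, value 22+33+34=89
- B+C+D: size 10+6+11=27, value 22+33+32=87
- C+E+F: size 6+14+8=28, value 33+34+5=72
Best: 89 pts.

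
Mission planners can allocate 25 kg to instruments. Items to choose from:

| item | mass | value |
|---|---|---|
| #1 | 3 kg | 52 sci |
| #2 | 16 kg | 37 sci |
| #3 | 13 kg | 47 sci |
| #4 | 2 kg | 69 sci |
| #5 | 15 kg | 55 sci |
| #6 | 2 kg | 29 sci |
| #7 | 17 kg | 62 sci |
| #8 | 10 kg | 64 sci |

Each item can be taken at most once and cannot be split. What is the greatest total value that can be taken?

Check high-value combinations within 25 kg:
- #1+#4+#6+#8: mass 3+2+2+10=17, value 52+69+29+64=214
- #1+#4+#6+#7: mass 3+2+2+17=24, value 52+69+29+62=212
- #1+#4+#5+#6: mass 3+2+15+2=22, value 52+69+55+29=205
- #1+#3+#4+#6: mass 3+13+2+2=20, value 52+47+69+29=197
Best: 214 sci.

214 sci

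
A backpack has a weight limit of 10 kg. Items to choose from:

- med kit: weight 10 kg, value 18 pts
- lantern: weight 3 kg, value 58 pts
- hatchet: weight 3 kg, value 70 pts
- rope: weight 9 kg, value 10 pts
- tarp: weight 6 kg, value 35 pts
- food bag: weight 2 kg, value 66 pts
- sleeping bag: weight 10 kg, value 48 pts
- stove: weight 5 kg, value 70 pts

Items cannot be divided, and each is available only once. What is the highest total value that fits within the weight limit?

206 pts

This is a 0/1 knapsack; check combinations near the capacity.
- hatchet+food bag+stove: weight 3+2+5=10, value 70+66+70=206
- lantern+hatchet+food bag: weight 3+3+2=8, value 58+70+66=194
- lantern+food bag+stove: weight 3+2+5=10, value 58+66+70=194
- hatchet+stove: weight 3+5=8, value 70+70=140
- hatchet+food bag: weight 3+2=5, value 70+66=136
Best: 206 pts.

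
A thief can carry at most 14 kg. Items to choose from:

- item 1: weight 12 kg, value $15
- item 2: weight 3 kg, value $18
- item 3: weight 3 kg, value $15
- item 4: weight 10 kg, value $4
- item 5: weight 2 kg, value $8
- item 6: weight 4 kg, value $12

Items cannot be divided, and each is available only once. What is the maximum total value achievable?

$53

Check high-value combinations within 14 kg:
- item 2+item 3+item 5+item 6: weight 3+3+2+4=12, value 18+15+8+12=53
- item 2+item 3+item 6: weight 3+3+4=10, value 18+15+12=45
- item 2+item 3+item 5: weight 3+3+2=8, value 18+15+8=41
Best: $53.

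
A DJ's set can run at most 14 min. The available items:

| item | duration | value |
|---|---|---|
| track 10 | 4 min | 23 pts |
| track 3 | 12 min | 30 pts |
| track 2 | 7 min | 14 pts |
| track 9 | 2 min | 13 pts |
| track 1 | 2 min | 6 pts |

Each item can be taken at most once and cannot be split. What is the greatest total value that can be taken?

Check high-value combinations within 14 min:
- track 10+track 2+track 9: duration 4+7+2=13, value 23+14+13=50
- track 10+track 2+track 1: duration 4+7+2=13, value 23+14+6=43
- track 3+track 9: duration 12+2=14, value 30+13=43
Best: 50 pts.

50 pts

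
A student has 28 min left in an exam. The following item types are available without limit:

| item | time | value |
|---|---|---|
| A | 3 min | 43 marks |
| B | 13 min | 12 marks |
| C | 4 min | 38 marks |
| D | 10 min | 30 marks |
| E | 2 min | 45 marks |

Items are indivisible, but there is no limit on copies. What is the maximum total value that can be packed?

630 marks

Best value-per-unit is E at 45/2, and filling with it alone uses time 14×2=28. No mix of the others beats 14×45 = 630.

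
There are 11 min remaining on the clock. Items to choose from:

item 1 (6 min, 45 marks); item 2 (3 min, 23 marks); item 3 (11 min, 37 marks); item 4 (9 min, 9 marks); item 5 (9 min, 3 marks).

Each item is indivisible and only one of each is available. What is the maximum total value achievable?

68 marks

Check high-value combinations within 11 min:
- item 1+item 2: time 6+3=9, value 45+23=68
- item 1: time 6, value 45
- item 3: time 11, value 37
- item 2: time 3, value 23
- item 4: time 9, value 9
Best: 68 marks.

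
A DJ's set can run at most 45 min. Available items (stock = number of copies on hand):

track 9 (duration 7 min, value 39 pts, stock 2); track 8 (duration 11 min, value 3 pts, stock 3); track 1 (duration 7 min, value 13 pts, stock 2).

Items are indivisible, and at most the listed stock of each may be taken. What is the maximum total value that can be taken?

107 pts

Best selections within duration 45 and stock limits:
- 2×track 9 + 1×track 8 + 2×track 1: duration 39, value 107
- 2×track 9 + 2×track 1: duration 28, value 104
- 2×track 9 + 2×track 8 + 1×track 1: duration 43, value 97
- 2×track 9 + 1×track 8 + 1×track 1: duration 32, value 94
Best: 107 pts.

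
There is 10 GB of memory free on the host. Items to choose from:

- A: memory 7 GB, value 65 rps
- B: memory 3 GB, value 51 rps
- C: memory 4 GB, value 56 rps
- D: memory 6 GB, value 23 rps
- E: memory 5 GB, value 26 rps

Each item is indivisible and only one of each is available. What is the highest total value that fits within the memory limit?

116 rps

Check high-value combinations within 10 GB:
- A+B: memory 7+3=10, value 65+51=116
- B+C: memory 3+4=7, value 51+56=107
- C+E: memory 4+5=9, value 56+26=82
- C+D: memory 4+6=10, value 56+23=79
Best: 116 rps.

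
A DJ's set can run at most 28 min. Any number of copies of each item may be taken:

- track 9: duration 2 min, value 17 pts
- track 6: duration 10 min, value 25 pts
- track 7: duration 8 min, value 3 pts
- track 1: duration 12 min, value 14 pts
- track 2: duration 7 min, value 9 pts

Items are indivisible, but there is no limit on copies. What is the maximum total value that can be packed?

238 pts

Best value-per-unit is track 9 at 17/2, and filling with it alone uses duration 14×2=28. No mix of the others beats 14×17 = 238.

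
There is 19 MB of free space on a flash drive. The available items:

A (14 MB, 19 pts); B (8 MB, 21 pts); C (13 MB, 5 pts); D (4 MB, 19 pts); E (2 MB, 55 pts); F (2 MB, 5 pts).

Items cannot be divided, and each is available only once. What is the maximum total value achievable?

100 pts

Check high-value combinations within 19 MB:
- B+D+E+F: size 8+4+2+2=16, value 21+19+55+5=100
- B+D+E: size 8+4+2=14, value 21+19+55=95
- B+E+F: size 8+2+2=12, value 21+55+5=81
Best: 100 pts.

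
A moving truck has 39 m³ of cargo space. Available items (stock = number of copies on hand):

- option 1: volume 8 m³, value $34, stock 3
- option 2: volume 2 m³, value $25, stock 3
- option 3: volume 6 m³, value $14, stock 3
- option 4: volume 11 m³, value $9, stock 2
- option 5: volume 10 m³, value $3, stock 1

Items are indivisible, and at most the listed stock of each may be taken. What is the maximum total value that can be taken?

Top feasible selections:
- 3×option 1 + 3×option 2 + 1×option 3: volume 36, value 191
- 3×option 1 + 3×option 2: volume 30, value 177
- 2×option 1 + 3×option 2 + 2×option 3: volume 34, value 171
- 3×option 1 + 2×option 2 + 1×option 3: volume 34, value 166
Best: $191.

$191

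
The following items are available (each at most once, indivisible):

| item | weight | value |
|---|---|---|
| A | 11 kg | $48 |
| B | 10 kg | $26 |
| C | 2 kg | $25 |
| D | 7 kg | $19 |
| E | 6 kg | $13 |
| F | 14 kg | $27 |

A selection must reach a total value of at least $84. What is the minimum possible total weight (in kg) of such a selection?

Subsets with value ≥ 84, sorted by total weight:
- A+C+E: weight 19, value 86
- A+C+D: weight 20, value 92
Minimum weight: 19 kg.

19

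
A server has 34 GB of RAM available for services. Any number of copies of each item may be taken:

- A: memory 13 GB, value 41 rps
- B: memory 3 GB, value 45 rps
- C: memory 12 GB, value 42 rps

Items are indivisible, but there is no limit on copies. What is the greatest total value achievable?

Best value-per-unit is B at 45/3, and filling with it alone uses memory 11×3=33. No mix of the others beats 11×45 = 495.

495 rps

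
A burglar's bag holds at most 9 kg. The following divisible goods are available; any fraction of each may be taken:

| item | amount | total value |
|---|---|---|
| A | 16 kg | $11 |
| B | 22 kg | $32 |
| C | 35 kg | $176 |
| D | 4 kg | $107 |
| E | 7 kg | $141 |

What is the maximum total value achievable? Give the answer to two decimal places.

Take in order of value per unit:
- D (107/4 per unit): all 4 → value 107, running total 107.00
- E (141/7 per unit): 5 of 7 → value 5×141/7 = 100.7143, running total 207.71
Total 207.71.

207.71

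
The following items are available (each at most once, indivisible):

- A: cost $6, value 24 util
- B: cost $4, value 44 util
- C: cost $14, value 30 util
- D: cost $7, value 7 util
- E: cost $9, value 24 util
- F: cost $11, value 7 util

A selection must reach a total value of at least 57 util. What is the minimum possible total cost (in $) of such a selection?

10

Subsets with value ≥ 57, sorted by total cost:
- A+B: cost 10, value 68
- B+E: cost 13, value 68
- A+B+D: cost 17, value 75
- B+C: cost 18, value 74
Minimum cost: 10 $.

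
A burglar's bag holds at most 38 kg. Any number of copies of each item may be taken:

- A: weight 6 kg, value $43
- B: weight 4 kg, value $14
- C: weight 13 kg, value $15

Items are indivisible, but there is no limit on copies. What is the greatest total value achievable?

Best value-per-unit is A at 43/6, and filling with it alone uses weight 6×6=36. No mix of the others beats 6×43 = 258.

$258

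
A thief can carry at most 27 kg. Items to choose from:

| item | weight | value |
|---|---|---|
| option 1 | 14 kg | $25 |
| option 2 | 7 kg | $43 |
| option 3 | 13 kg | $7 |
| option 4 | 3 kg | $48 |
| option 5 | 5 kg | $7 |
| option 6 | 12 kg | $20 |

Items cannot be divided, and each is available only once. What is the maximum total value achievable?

Check high-value combinations within 27 kg:
- option 2+option 4+option 5+option 6: weight 7+3+5+12=27, value 43+48+7+20=118
- option 1+option 2+option 4: weight 14+7+3=24, value 25+43+48=116
- option 2+option 4+option 6: weight 7+3+12=22, value 43+48+20=111
Best: $118.

$118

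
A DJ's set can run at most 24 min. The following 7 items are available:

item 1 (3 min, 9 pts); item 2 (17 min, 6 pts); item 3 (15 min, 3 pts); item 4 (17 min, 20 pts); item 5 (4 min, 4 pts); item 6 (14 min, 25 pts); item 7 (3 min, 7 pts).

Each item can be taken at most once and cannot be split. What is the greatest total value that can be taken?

45 pts

Check high-value combinations within 24 min:
- item 1+item 5+item 6+item 7: duration 3+4+14+3=24, value 9+4+25+7=45
- item 1+item 6+item 7: duration 3+14+3=20, value 9+25+7=41
- item 1+item 5+item 6: duration 3+4+14=21, value 9+4+25=38
- item 5+item 6+item 7: duration 4+14+3=21, value 4+25+7=36
Best: 45 pts.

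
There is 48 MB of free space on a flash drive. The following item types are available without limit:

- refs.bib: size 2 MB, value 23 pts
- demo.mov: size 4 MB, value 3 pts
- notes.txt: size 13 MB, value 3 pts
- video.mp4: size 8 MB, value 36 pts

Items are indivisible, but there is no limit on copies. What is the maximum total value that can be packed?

552 pts

Best value-per-unit is refs.bib at 23/2, and filling with it alone uses size 24×2=48. No mix of the others beats 24×23 = 552.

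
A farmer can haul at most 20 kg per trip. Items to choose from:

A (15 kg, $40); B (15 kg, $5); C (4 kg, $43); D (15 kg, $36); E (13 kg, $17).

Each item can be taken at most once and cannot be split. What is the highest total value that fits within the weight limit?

$83

Check high-value combinations within 20 kg:
- A+C: weight 15+4=19, value 40+43=83
- C+D: weight 4+15=19, value 43+36=79
- C+E: weight 4+13=17, value 43+17=60
- B+C: weight 15+4=19, value 5+43=48
Best: $83.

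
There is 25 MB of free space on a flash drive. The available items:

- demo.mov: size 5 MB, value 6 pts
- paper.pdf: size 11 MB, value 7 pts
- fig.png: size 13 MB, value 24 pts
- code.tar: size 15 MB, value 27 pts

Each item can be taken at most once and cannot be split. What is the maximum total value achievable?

33 pts

Check high-value combinations within 25 MB:
- demo.mov+code.tar: size 5+15=20, value 6+27=33
- paper.pdf+fig.png: size 11+13=24, value 7+24=31
- demo.mov+fig.png: size 5+13=18, value 6+24=30
- code.tar: size 15, value 27
- fig.png: size 13, value 24
Best: 33 pts.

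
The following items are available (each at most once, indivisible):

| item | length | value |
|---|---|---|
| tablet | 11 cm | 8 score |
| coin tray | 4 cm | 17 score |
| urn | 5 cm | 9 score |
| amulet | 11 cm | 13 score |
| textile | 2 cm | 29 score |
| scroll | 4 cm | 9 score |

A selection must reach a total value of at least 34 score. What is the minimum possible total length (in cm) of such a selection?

6

Subsets with value ≥ 34, sorted by total length:
- coin tray+textile: length 6, value 46
- textile+scroll: length 6, value 38
- urn+textile: length 7, value 38
Minimum length: 6 cm.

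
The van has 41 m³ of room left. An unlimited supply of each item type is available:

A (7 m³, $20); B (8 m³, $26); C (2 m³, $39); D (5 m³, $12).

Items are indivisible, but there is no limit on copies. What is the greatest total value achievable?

Best value-per-unit is C at 39/2, and filling with it alone uses volume 20×2=40. No mix of the others beats 20×39 = 780.

$780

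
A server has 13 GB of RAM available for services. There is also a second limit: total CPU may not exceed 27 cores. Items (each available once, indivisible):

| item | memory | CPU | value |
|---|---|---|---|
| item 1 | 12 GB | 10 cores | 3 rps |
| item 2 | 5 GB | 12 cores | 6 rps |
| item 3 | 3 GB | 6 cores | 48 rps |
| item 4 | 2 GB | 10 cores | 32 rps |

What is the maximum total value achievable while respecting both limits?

Feasible sets respecting both limits:
- item 3+item 4: memory 5, CPU 16, value 80
- item 2+item 3: memory 8, CPU 18, value 54
- item 3: memory 3, CPU 6, value 48
Best: 80 rps.

80 rps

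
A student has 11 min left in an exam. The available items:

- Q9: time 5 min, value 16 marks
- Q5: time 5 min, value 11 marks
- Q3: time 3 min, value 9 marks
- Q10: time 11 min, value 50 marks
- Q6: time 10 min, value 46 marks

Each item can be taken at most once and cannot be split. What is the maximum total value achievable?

Check high-value combinations within 11 min:
- Q10: time 11, value 50
- Q6: time 10, value 46
- Q9+Q5: time 5+5=10, value 16+11=27
- Q9+Q3: time 5+3=8, value 16+9=25
Best: 50 marks.

50 marks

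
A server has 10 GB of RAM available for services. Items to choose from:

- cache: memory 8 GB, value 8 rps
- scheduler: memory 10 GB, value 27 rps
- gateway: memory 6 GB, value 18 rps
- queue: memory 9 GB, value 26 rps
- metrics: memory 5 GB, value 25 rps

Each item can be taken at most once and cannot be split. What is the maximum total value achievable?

27 rps

Check high-value combinations within 10 GB:
- scheduler: memory 10, value 27
- queue: memory 9, value 26
- metrics: memory 5, value 25
- gateway: memory 6, value 18
- cache: memory 8, value 8
Best: 27 rps.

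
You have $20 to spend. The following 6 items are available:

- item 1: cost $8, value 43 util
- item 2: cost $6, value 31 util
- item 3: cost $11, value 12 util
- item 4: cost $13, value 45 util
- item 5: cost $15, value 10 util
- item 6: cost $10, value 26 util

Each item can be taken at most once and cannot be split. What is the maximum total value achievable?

Check high-value combinations within $20:
- item 2+item 4: cost 6+13=19, value 31+45=76
- item 1+item 2: cost 8+6=14, value 43+31=74
- item 1+item 6: cost 8+10=18, value 43+26=69
- item 2+item 6: cost 6+10=16, value 31+26=57
Best: 76 util.

76 util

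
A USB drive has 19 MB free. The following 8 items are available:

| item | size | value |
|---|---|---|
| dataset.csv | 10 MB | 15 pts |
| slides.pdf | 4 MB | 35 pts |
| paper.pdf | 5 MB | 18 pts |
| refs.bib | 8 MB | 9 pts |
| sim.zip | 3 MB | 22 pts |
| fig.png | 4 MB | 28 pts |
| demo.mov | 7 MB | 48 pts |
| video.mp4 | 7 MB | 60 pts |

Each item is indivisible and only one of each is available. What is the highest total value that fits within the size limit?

145 pts

Check high-value combinations within 19 MB:
- slides.pdf+sim.zip+fig.png+video.mp4: size 4+3+4+7=18, value 35+22+28+60=145
- slides.pdf+demo.mov+video.mp4: size 4+7+7=18, value 35+48+60=143
- fig.png+demo.mov+video.mp4: size 4+7+7=18, value 28+48+60=136
Best: 145 pts.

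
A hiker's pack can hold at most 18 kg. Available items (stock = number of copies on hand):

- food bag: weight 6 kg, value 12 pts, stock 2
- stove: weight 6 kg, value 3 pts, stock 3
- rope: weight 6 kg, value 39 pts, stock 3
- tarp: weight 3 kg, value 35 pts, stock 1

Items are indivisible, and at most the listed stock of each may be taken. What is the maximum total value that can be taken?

117 pts

Top feasible selections:
- 3×rope: weight 18, value 117
- 2×rope + 1×tarp: weight 15, value 113
- 1×food bag + 2×rope: weight 18, value 90
Best: 117 pts.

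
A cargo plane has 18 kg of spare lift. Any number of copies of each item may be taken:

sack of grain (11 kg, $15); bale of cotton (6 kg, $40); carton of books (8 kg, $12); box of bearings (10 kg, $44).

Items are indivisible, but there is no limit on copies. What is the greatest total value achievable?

Best value-per-unit is bale of cotton at 40/6, and filling with it alone uses weight 3×6=18. No mix of the others beats 3×40 = 120.

$120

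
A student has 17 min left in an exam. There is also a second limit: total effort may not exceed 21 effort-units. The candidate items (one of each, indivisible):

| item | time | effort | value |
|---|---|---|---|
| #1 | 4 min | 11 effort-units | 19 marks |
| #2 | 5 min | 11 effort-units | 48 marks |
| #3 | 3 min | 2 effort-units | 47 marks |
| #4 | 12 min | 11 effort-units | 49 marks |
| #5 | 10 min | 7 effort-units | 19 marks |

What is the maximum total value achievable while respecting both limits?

96 marks

Feasible sets respecting both limits:
- #3+#4: time 15, effort 13, value 96
- #2+#3: time 8, effort 13, value 95
- #1+#3+#5: time 17, effort 20, value 85
- #2+#5: time 15, effort 18, value 67
Best: 96 marks.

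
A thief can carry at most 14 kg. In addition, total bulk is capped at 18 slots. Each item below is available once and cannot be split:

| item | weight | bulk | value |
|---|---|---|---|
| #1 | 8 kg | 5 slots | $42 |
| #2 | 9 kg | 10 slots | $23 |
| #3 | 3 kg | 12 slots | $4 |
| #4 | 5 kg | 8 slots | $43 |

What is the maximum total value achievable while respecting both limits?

$85

Feasible sets respecting both limits:
- #1+#4: weight 13, bulk 13, value 85
- #2+#4: weight 14, bulk 18, value 66
- #1+#3: weight 11, bulk 17, value 46
- #4: weight 5, bulk 8, value 43
Best: $85.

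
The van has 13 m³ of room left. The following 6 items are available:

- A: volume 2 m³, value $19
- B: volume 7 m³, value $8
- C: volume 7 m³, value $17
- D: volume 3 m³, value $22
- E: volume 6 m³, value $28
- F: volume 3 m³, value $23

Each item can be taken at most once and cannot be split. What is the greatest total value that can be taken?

$73

Check high-value combinations within 13 m³:
- D+E+F: volume 3+6+3=12, value 22+28+23=73
- A+E+F: volume 2+6+3=11, value 19+28+23=70
- A+D+E: volume 2+3+6=11, value 19+22+28=69
- A+D+F: volume 2+3+3=8, value 19+22+23=64
- C+D+F: volume 7+3+3=13, value 17+22+23=62
Best: $73.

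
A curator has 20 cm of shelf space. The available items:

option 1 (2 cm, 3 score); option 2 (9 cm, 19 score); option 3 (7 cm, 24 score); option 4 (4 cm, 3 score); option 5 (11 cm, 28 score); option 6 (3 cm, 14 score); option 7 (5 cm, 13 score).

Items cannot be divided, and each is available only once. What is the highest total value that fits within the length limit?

Check high-value combinations within 20 cm:
- option 2+option 3+option 6: length 9+7+3=19, value 19+24+14=57
- option 5+option 6+option 7: length 11+3+5=19, value 28+14+13=55
- option 1+option 3+option 5: length 2+7+11=20, value 3+24+28=55
- option 1+option 3+option 6+option 7: length 2+7+3+5=17, value 3+24+14+13=54
Best: 57 score.

57 score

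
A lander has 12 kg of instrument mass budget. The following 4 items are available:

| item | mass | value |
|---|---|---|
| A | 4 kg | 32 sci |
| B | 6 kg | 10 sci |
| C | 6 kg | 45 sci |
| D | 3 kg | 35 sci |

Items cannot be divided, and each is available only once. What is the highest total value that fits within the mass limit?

80 sci

Check high-value combinations within 12 kg:
- C+D: mass 6+3=9, value 45+35=80
- A+C: mass 4+6=10, value 32+45=77
- A+D: mass 4+3=7, value 32+35=67
- B+C: mass 6+6=12, value 10+45=55
- C: mass 6, value 45
Best: 80 sci.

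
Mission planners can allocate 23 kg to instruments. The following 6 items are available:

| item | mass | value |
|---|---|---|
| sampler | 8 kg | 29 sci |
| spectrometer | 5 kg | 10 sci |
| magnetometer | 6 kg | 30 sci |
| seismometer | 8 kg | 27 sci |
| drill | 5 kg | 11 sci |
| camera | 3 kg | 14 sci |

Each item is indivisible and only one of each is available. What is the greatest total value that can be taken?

86 sci

Check high-value combinations within 23 kg:
- sampler+magnetometer+seismometer: mass 8+6+8=22, value 29+30+27=86
- sampler+magnetometer+drill+camera: mass 8+6+5+3=22, value 29+30+11+14=84
- sampler+spectrometer+magnetometer+camera: mass 8+5+6+3=22, value 29+10+30+14=83
Best: 86 sci.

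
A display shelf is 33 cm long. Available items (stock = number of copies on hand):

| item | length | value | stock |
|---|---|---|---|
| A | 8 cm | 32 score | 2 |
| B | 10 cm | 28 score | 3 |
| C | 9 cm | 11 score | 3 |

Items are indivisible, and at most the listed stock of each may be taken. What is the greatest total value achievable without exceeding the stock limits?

92 score

Top feasible selections:
- 2×A + 1×B: length 26, value 92
- 1×A + 2×B: length 28, value 88
Best: 92 score.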